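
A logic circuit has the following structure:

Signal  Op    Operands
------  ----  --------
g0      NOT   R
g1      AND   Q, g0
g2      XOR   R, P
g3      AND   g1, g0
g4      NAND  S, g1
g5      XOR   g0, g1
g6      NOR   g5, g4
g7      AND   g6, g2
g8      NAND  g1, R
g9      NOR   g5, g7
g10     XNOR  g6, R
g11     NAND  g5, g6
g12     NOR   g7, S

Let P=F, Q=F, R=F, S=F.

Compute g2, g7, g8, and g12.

g0 = NOT R = NOT F = T
g1 = Q AND g0 = F AND T = F
g2 = R XOR P = F XOR F = F
g4 = S NAND g1 = F NAND F = T
g5 = g0 XOR g1 = T XOR F = T
g6 = g5 NOR g4 = T NOR T = F
g7 = g6 AND g2 = F AND F = F
g8 = g1 NAND R = F NAND F = T
g12 = g7 NOR S = F NOR F = T

g2 = F; g7 = F; g8 = T; g12 = T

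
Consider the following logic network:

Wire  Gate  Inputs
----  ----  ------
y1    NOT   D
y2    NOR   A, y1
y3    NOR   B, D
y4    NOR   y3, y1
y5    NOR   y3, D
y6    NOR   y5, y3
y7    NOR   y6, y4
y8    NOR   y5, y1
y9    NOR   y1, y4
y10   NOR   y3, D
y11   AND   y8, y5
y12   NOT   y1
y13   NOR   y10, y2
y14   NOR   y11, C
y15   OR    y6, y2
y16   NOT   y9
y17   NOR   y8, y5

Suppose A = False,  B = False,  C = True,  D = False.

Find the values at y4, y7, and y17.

y1 = NOT D = NOT False = True
y3 = B NOR D = False NOR False = True
y4 = y3 NOR y1 = True NOR True = False
y5 = y3 NOR D = True NOR False = False
y6 = y5 NOR y3 = False NOR True = False
y7 = y6 NOR y4 = False NOR False = True
y8 = y5 NOR y1 = False NOR True = False
y17 = y8 NOR y5 = False NOR False = True

y4 = False, y7 = True, y17 = True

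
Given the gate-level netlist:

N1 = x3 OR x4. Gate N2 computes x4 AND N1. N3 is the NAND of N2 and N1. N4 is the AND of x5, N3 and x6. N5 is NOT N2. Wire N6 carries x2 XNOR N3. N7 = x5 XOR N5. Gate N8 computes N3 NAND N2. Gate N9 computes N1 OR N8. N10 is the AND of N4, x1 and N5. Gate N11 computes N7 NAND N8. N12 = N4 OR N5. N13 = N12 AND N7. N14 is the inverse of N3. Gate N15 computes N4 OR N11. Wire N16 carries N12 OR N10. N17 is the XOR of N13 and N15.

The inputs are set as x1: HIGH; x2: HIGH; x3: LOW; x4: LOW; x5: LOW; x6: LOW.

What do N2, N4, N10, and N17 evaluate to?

N1 = x3 OR x4 = LOW OR LOW = LOW
N2 = x4 AND N1 = LOW AND LOW = LOW
N3 = N2 NAND N1 = LOW NAND LOW = HIGH
N4 = x5 AND N3 AND x6 = LOW AND HIGH AND LOW = LOW
N5 = NOT N2 = NOT LOW = HIGH
N7 = x5 XOR N5 = LOW XOR HIGH = HIGH
N8 = N3 NAND N2 = HIGH NAND LOW = HIGH
N10 = N4 AND x1 AND N5 = LOW AND HIGH AND HIGH = LOW
N11 = N7 NAND N8 = HIGH NAND HIGH = LOW
N12 = N4 OR N5 = LOW OR HIGH = HIGH
N13 = N12 AND N7 = HIGH AND HIGH = HIGH
N15 = N4 OR N11 = LOW OR LOW = LOW
N17 = N13 XOR N15 = HIGH XOR LOW = HIGH

N2 = LOW  N4 = LOW  N10 = LOW  N17 = HIGH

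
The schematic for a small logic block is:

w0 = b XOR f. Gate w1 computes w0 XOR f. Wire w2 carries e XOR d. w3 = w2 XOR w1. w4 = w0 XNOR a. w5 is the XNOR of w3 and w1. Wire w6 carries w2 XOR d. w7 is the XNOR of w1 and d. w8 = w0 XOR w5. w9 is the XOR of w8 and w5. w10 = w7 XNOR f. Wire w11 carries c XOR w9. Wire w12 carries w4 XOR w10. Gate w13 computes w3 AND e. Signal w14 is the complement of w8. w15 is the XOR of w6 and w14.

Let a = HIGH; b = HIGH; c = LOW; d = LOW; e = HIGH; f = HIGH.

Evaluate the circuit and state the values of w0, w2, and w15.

w0 = b XOR f = HIGH XOR HIGH = LOW
w1 = w0 XOR f = LOW XOR HIGH = HIGH
w2 = e XOR d = HIGH XOR LOW = HIGH
w3 = w2 XOR w1 = HIGH XOR HIGH = LOW
w5 = w3 XNOR w1 = LOW XNOR HIGH = LOW
w6 = w2 XOR d = HIGH XOR LOW = HIGH
w8 = w0 XOR w5 = LOW XOR LOW = LOW
w14 = NOT w8 = NOT LOW = HIGH
w15 = w6 XOR w14 = HIGH XOR HIGH = LOW

w0 = LOW  w2 = HIGH  w15 = LOW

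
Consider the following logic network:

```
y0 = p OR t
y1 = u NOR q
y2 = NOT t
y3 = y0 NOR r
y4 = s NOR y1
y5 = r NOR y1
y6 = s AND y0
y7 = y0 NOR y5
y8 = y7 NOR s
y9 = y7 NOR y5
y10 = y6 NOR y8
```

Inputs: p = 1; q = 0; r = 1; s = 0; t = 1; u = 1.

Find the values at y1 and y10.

y1 = 0  y10 = 0

y0 = p OR t = 1 OR 1 = 1
y1 = u NOR q = 1 NOR 0 = 0
y5 = r NOR y1 = 1 NOR 0 = 0
y6 = s AND y0 = 0 AND 1 = 0
y7 = y0 NOR y5 = 1 NOR 0 = 0
y8 = y7 NOR s = 0 NOR 0 = 1
y10 = y6 NOR y8 = 0 NOR 1 = 0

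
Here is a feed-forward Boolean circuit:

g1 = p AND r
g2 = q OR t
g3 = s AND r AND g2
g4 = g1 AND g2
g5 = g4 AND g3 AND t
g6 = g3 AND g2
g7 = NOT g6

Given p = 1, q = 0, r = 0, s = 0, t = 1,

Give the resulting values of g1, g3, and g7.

g1 = 0; g3 = 0; g7 = 1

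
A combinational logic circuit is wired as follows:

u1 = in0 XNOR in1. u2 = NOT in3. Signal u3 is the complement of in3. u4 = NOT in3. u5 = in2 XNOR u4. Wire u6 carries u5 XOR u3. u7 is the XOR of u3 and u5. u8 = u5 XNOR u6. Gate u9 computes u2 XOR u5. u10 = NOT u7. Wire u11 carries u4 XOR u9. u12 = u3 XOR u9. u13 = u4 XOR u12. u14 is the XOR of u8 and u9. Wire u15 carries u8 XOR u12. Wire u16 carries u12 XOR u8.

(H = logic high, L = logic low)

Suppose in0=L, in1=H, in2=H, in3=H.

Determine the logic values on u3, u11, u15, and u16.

u3 = L, u11 = L, u15 = H, u16 = H

u2 = NOT in3 = NOT H = L
u3 = NOT in3 = NOT H = L
u4 = NOT in3 = NOT H = L
u5 = in2 XNOR u4 = H XNOR L = L
u6 = u5 XOR u3 = L XOR L = L
u8 = u5 XNOR u6 = L XNOR L = H
u9 = u2 XOR u5 = L XOR L = L
u11 = u4 XOR u9 = L XOR L = L
u12 = u3 XOR u9 = L XOR L = L
u15 = u8 XOR u12 = H XOR L = H
u16 = u12 XOR u8 = L XOR H = H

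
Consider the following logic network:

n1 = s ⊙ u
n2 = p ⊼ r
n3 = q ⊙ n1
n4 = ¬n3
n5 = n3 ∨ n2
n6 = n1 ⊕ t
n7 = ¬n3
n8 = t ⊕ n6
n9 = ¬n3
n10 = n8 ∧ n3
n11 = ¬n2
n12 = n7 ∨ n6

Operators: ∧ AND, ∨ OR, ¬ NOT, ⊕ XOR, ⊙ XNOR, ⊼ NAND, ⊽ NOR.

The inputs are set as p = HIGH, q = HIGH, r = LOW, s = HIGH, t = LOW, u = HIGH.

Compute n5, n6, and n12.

n1 = s XNOR u = HIGH XNOR HIGH = HIGH
n2 = p NAND r = HIGH NAND LOW = HIGH
n3 = q XNOR n1 = HIGH XNOR HIGH = HIGH
n5 = n3 OR n2 = HIGH OR HIGH = HIGH
n6 = n1 XOR t = HIGH XOR LOW = HIGH
n7 = NOT n3 = NOT HIGH = LOW
n12 = n7 OR n6 = LOW OR HIGH = HIGH

n5 = HIGH, n6 = HIGH, n12 = HIGH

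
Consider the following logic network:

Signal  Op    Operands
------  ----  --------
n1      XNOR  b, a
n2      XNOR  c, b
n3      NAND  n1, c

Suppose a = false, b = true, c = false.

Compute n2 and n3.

n2 = false, n3 = true

n1 = b XNOR a = true XNOR false = false
n2 = c XNOR b = false XNOR true = false
n3 = n1 NAND c = false NAND false = true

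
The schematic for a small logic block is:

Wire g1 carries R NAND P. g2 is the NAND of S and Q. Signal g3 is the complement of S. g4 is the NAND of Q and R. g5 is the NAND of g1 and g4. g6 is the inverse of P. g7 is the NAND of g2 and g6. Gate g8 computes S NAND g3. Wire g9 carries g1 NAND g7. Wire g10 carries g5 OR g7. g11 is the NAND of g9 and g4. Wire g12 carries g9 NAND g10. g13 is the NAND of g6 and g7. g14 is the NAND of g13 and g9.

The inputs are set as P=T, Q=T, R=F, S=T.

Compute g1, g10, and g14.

g1 = R NAND P = F NAND T = T
g2 = S NAND Q = T NAND T = F
g4 = Q NAND R = T NAND F = T
g5 = g1 NAND g4 = T NAND T = F
g6 = NOT P = NOT T = F
g7 = g2 NAND g6 = F NAND F = T
g9 = g1 NAND g7 = T NAND T = F
g10 = g5 OR g7 = F OR T = T
g13 = g6 NAND g7 = F NAND T = T
g14 = g13 NAND g9 = T NAND F = T

g1 = T  g10 = T  g14 = T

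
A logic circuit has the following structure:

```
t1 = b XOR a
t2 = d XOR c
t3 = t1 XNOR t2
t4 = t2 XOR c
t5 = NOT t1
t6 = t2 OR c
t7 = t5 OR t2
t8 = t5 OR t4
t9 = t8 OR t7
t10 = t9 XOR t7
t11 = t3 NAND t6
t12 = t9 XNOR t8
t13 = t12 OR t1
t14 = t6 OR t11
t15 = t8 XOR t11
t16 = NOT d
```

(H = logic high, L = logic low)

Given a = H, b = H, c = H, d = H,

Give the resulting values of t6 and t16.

t2 = d XOR c = H XOR H = L
t6 = t2 OR c = L OR H = H
t16 = NOT d = NOT H = L

t6 = H  t16 = L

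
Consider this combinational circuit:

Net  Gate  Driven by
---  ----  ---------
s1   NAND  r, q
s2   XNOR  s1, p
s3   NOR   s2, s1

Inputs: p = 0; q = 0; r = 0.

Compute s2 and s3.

s2 = 0  s3 = 0

s1 = r NAND q = 0 NAND 0 = 1
s2 = s1 XNOR p = 1 XNOR 0 = 0
s3 = s2 NOR s1 = 0 NOR 1 = 0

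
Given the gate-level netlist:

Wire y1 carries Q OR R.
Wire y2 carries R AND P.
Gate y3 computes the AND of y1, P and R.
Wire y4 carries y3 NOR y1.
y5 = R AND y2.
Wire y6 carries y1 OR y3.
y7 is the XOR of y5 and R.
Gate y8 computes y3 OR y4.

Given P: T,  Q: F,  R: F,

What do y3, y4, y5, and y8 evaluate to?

y1 = Q OR R = F OR F = F
y2 = R AND P = F AND T = F
y3 = y1 AND P AND R = F AND T AND F = F
y4 = y3 NOR y1 = F NOR F = T
y5 = R AND y2 = F AND F = F
y8 = y3 OR y4 = F OR T = T

y3 = F, y4 = T, y5 = F, y8 = T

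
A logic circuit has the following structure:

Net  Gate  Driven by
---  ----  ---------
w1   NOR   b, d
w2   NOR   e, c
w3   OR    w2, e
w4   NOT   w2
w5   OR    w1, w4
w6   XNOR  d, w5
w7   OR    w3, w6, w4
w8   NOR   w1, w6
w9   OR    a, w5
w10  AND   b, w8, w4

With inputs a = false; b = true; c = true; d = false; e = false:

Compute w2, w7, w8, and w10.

w1 = b NOR d = true NOR false = false
w2 = e NOR c = false NOR true = false
w3 = w2 OR e = false OR false = false
w4 = NOT w2 = NOT false = true
w5 = w1 OR w4 = false OR true = true
w6 = d XNOR w5 = false XNOR true = false
w7 = w3 OR w6 OR w4 = false OR false OR true = true
w8 = w1 NOR w6 = false NOR false = true
w10 = b AND w8 AND w4 = true AND true AND true = true

w2 = false, w7 = true, w8 = true, w10 = true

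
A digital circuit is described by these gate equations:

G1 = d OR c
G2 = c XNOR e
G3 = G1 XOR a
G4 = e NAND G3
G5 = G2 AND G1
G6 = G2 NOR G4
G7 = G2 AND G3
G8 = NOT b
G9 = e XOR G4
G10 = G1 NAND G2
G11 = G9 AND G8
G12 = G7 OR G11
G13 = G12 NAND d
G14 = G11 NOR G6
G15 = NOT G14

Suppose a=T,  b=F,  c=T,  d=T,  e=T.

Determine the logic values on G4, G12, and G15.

G4 = T, G12 = F, G15 = F

G1 = d OR c = T OR T = T
G2 = c XNOR e = T XNOR T = T
G3 = G1 XOR a = T XOR T = F
G4 = e NAND G3 = T NAND F = T
G6 = G2 NOR G4 = T NOR T = F
G7 = G2 AND G3 = T AND F = F
G8 = NOT b = NOT F = T
G9 = e XOR G4 = T XOR T = F
G11 = G9 AND G8 = F AND T = F
G12 = G7 OR G11 = F OR F = F
G14 = G11 NOR G6 = F NOR F = T
G15 = NOT G14 = NOT T = F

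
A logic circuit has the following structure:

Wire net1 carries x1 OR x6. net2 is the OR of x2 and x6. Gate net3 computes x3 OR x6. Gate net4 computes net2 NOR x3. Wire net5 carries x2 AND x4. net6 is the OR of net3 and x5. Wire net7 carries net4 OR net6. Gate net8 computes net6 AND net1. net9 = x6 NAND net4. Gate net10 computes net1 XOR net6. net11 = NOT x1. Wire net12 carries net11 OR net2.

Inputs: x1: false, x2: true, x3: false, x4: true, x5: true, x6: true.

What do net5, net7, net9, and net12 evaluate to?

net5 = true  net7 = true  net9 = true  net12 = true

net2 = x2 OR x6 = true OR true = true
net3 = x3 OR x6 = false OR true = true
net4 = net2 NOR x3 = true NOR false = false
net5 = x2 AND x4 = true AND true = true
net6 = net3 OR x5 = true OR true = true
net7 = net4 OR net6 = false OR true = true
net9 = x6 NAND net4 = true NAND false = true
net11 = NOT x1 = NOT false = true
net12 = net11 OR net2 = true OR true = true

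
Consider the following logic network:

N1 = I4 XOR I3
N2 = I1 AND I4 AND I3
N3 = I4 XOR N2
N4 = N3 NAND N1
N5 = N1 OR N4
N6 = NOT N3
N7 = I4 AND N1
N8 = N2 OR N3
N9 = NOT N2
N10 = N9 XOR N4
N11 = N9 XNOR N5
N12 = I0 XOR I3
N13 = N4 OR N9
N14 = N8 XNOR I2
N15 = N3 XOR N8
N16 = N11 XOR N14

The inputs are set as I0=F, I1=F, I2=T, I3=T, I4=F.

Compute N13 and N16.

N1 = I4 XOR I3 = F XOR T = T
N2 = I1 AND I4 AND I3 = F AND F AND T = F
N3 = I4 XOR N2 = F XOR F = F
N4 = N3 NAND N1 = F NAND T = T
N5 = N1 OR N4 = T OR T = T
N8 = N2 OR N3 = F OR F = F
N9 = NOT N2 = NOT F = T
N11 = N9 XNOR N5 = T XNOR T = T
N13 = N4 OR N9 = T OR T = T
N14 = N8 XNOR I2 = F XNOR T = F
N16 = N11 XOR N14 = T XOR F = T

N13 = T, N16 = T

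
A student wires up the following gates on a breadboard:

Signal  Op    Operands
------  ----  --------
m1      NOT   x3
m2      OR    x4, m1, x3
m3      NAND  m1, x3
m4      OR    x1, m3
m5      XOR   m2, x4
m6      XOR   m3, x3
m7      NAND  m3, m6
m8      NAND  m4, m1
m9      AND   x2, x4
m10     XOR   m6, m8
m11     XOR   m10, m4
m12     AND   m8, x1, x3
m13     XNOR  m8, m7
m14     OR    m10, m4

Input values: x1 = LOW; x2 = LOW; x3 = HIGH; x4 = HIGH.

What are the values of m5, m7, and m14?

m1 = NOT x3 = NOT HIGH = LOW
m2 = x4 OR m1 OR x3 = HIGH OR LOW OR HIGH = HIGH
m3 = m1 NAND x3 = LOW NAND HIGH = HIGH
m4 = x1 OR m3 = LOW OR HIGH = HIGH
m5 = m2 XOR x4 = HIGH XOR HIGH = LOW
m6 = m3 XOR x3 = HIGH XOR HIGH = LOW
m7 = m3 NAND m6 = HIGH NAND LOW = HIGH
m8 = m4 NAND m1 = HIGH NAND LOW = HIGH
m10 = m6 XOR m8 = LOW XOR HIGH = HIGH
m14 = m10 OR m4 = HIGH OR HIGH = HIGH

m5 = LOW; m7 = HIGH; m14 = HIGH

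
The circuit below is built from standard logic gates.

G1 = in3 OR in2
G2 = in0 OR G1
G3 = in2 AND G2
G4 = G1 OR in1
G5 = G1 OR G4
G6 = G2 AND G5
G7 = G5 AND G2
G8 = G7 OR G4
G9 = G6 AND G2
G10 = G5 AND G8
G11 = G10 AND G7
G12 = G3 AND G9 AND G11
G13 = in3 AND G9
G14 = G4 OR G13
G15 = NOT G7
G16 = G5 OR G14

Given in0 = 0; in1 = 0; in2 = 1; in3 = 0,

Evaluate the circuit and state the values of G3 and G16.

G3 = 1; G16 = 1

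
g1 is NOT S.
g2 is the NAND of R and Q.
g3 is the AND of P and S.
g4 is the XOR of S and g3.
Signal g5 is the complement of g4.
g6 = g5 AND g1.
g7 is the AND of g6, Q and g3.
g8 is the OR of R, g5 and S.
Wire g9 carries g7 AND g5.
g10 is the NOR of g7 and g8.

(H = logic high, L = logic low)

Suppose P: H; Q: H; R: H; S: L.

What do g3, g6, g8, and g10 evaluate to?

g3 = L, g6 = H, g8 = H, g10 = L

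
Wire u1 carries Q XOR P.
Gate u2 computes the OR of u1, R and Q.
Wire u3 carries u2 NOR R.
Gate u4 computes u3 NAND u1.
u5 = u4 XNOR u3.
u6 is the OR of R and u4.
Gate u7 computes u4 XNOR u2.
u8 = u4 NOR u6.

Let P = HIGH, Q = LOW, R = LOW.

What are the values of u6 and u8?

u1 = Q XOR P = LOW XOR HIGH = HIGH
u2 = u1 OR R OR Q = HIGH OR LOW OR LOW = HIGH
u3 = u2 NOR R = HIGH NOR LOW = LOW
u4 = u3 NAND u1 = LOW NAND HIGH = HIGH
u6 = R OR u4 = LOW OR HIGH = HIGH
u8 = u4 NOR u6 = HIGH NOR HIGH = LOW

u6 = HIGH, u8 = LOW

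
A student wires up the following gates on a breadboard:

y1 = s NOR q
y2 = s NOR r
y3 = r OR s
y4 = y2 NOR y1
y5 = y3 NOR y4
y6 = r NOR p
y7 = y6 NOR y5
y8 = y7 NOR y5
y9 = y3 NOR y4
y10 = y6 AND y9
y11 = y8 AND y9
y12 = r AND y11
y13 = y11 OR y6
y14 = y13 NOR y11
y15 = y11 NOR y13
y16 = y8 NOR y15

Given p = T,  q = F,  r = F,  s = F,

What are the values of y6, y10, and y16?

y6 = F  y10 = F  y16 = F

y1 = s NOR q = F NOR F = T
y2 = s NOR r = F NOR F = T
y3 = r OR s = F OR F = F
y4 = y2 NOR y1 = T NOR T = F
y5 = y3 NOR y4 = F NOR F = T
y6 = r NOR p = F NOR T = F
y7 = y6 NOR y5 = F NOR T = F
y8 = y7 NOR y5 = F NOR T = F
y9 = y3 NOR y4 = F NOR F = T
y10 = y6 AND y9 = F AND T = F
y11 = y8 AND y9 = F AND T = F
y13 = y11 OR y6 = F OR F = F
y15 = y11 NOR y13 = F NOR F = T
y16 = y8 NOR y15 = F NOR T = F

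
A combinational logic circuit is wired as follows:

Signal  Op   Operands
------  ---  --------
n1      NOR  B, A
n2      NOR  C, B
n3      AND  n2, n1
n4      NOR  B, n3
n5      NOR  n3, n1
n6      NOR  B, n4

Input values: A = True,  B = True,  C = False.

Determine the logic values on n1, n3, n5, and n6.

n1 = False, n3 = False, n5 = True, n6 = False

n1 = B NOR A = True NOR True = False
n2 = C NOR B = False NOR True = False
n3 = n2 AND n1 = False AND False = False
n4 = B NOR n3 = True NOR False = False
n5 = n3 NOR n1 = False NOR False = True
n6 = B NOR n4 = True NOR False = False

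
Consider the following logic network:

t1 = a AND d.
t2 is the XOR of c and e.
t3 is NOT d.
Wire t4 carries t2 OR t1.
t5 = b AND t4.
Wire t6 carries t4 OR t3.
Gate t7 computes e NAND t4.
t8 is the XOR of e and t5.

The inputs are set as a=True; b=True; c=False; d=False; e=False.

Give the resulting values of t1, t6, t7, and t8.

t1 = a AND d = True AND False = False
t2 = c XOR e = False XOR False = False
t3 = NOT d = NOT False = True
t4 = t2 OR t1 = False OR False = False
t5 = b AND t4 = True AND False = False
t6 = t4 OR t3 = False OR True = True
t7 = e NAND t4 = False NAND False = True
t8 = e XOR t5 = False XOR False = False

t1 = False; t6 = True; t7 = True; t8 = False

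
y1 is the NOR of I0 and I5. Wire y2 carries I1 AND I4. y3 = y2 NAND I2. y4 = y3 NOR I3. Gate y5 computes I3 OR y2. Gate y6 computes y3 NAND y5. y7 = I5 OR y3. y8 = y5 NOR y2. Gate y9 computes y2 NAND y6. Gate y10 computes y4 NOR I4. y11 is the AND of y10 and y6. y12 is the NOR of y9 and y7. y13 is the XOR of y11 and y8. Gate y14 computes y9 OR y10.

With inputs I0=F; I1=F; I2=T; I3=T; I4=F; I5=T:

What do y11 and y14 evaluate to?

y11 = F; y14 = T

y2 = I1 AND I4 = F AND F = F
y3 = y2 NAND I2 = F NAND T = T
y4 = y3 NOR I3 = T NOR T = F
y5 = I3 OR y2 = T OR F = T
y6 = y3 NAND y5 = T NAND T = F
y9 = y2 NAND y6 = F NAND F = T
y10 = y4 NOR I4 = F NOR F = T
y11 = y10 AND y6 = T AND F = F
y14 = y9 OR y10 = T OR T = T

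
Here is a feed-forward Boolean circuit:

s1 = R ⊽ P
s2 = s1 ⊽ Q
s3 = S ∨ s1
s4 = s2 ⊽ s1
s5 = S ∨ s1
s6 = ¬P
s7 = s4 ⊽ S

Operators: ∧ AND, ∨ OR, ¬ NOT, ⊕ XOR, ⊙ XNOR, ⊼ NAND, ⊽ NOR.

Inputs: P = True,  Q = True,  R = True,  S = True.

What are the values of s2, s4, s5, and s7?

s1 = R NOR P = True NOR True = False
s2 = s1 NOR Q = False NOR True = False
s4 = s2 NOR s1 = False NOR False = True
s5 = S OR s1 = True OR False = True
s7 = s4 NOR S = True NOR True = False

s2 = False, s4 = True, s5 = True, s7 = False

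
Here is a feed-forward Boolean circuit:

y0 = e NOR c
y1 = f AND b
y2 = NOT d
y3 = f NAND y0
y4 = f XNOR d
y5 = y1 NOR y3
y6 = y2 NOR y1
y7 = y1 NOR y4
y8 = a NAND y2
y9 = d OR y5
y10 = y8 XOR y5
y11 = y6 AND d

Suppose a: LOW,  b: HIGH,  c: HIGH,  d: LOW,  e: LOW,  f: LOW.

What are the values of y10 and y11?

y10 = HIGH, y11 = LOW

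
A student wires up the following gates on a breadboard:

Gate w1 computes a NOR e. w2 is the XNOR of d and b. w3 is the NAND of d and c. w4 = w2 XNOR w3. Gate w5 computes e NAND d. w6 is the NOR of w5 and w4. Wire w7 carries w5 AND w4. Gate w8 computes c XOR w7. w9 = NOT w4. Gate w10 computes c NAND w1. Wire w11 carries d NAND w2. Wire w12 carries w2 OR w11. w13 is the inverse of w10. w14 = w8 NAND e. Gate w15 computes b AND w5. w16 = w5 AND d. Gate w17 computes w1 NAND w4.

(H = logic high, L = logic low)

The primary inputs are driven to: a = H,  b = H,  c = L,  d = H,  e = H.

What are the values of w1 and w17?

w1 = L, w17 = H

w1 = a NOR e = H NOR H = L
w2 = d XNOR b = H XNOR H = H
w3 = d NAND c = H NAND L = H
w4 = w2 XNOR w3 = H XNOR H = H
w17 = w1 NAND w4 = L NAND H = H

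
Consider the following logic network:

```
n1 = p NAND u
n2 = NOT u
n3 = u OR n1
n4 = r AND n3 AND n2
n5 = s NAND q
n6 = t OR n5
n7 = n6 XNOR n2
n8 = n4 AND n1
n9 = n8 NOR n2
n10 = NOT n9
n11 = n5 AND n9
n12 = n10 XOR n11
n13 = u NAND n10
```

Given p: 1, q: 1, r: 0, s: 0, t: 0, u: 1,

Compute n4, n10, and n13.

n1 = p NAND u = 1 NAND 1 = 0
n2 = NOT u = NOT 1 = 0
n3 = u OR n1 = 1 OR 0 = 1
n4 = r AND n3 AND n2 = 0 AND 1 AND 0 = 0
n8 = n4 AND n1 = 0 AND 0 = 0
n9 = n8 NOR n2 = 0 NOR 0 = 1
n10 = NOT n9 = NOT 1 = 0
n13 = u NAND n10 = 1 NAND 0 = 1

n4 = 0, n10 = 0, n13 = 1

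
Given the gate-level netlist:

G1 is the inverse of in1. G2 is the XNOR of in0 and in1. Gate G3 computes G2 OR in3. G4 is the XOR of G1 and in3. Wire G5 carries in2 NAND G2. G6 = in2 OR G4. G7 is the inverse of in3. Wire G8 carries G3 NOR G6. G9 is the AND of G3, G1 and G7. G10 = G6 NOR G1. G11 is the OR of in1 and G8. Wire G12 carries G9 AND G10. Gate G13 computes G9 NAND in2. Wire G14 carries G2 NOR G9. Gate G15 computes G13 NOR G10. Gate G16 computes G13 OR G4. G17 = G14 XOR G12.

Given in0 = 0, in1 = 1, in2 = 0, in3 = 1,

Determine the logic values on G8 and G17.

G1 = NOT in1 = NOT 1 = 0
G2 = in0 XNOR in1 = 0 XNOR 1 = 0
G3 = G2 OR in3 = 0 OR 1 = 1
G4 = G1 XOR in3 = 0 XOR 1 = 1
G6 = in2 OR G4 = 0 OR 1 = 1
G7 = NOT in3 = NOT 1 = 0
G8 = G3 NOR G6 = 1 NOR 1 = 0
G9 = G3 AND G1 AND G7 = 1 AND 0 AND 0 = 0
G10 = G6 NOR G1 = 1 NOR 0 = 0
G12 = G9 AND G10 = 0 AND 0 = 0
G14 = G2 NOR G9 = 0 NOR 0 = 1
G17 = G14 XOR G12 = 1 XOR 0 = 1

G8 = 0  G17 = 1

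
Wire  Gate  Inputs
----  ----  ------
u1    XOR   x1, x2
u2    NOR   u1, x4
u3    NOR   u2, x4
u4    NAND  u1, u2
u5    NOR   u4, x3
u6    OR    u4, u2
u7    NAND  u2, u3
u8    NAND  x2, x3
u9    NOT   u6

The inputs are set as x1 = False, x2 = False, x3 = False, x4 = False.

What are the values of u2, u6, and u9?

u2 = True, u6 = True, u9 = False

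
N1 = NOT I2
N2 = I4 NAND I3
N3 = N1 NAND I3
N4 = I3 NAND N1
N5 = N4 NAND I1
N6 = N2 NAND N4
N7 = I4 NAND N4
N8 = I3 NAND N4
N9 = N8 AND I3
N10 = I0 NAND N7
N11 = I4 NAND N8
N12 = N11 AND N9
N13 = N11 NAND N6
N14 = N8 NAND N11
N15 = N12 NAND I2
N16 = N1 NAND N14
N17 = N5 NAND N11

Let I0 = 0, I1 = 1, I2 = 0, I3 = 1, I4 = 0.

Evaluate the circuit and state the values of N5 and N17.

N1 = NOT I2 = NOT 0 = 1
N4 = I3 NAND N1 = 1 NAND 1 = 0
N5 = N4 NAND I1 = 0 NAND 1 = 1
N8 = I3 NAND N4 = 1 NAND 0 = 1
N11 = I4 NAND N8 = 0 NAND 1 = 1
N17 = N5 NAND N11 = 1 NAND 1 = 0

N5 = 1  N17 = 0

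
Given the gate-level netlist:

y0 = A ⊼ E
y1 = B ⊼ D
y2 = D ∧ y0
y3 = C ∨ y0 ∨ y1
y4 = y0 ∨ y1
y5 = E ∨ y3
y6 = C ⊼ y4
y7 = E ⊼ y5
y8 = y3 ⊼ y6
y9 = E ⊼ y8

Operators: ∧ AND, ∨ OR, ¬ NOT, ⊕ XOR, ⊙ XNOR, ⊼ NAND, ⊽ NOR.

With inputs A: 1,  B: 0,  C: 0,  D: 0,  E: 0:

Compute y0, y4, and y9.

y0 = 1; y4 = 1; y9 = 1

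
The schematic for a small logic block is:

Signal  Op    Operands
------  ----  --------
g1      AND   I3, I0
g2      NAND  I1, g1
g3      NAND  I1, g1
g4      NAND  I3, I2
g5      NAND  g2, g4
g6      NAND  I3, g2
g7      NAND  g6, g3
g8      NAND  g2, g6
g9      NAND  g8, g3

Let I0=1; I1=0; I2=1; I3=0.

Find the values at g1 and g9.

g1 = I3 AND I0 = 0 AND 1 = 0
g2 = I1 NAND g1 = 0 NAND 0 = 1
g3 = I1 NAND g1 = 0 NAND 0 = 1
g6 = I3 NAND g2 = 0 NAND 1 = 1
g8 = g2 NAND g6 = 1 NAND 1 = 0
g9 = g8 NAND g3 = 0 NAND 1 = 1

g1 = 0, g9 = 1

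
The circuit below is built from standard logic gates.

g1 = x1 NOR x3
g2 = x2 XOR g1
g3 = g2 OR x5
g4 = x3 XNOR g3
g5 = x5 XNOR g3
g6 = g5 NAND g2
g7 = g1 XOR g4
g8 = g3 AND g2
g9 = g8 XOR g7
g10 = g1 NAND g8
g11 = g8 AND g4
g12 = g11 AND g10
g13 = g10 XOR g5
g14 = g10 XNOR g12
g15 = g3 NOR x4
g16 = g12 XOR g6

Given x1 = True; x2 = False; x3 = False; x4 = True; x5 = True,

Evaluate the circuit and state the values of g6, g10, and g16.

g6 = True, g10 = True, g16 = True

g1 = x1 NOR x3 = True NOR False = False
g2 = x2 XOR g1 = False XOR False = False
g3 = g2 OR x5 = False OR True = True
g4 = x3 XNOR g3 = False XNOR True = False
g5 = x5 XNOR g3 = True XNOR True = True
g6 = g5 NAND g2 = True NAND False = True
g8 = g3 AND g2 = True AND False = False
g10 = g1 NAND g8 = False NAND False = True
g11 = g8 AND g4 = False AND False = False
g12 = g11 AND g10 = False AND True = False
g16 = g12 XOR g6 = False XOR True = True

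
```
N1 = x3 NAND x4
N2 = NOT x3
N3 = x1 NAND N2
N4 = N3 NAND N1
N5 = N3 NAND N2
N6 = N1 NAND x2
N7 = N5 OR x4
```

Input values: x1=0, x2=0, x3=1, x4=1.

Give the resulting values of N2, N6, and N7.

N2 = 0, N6 = 1, N7 = 1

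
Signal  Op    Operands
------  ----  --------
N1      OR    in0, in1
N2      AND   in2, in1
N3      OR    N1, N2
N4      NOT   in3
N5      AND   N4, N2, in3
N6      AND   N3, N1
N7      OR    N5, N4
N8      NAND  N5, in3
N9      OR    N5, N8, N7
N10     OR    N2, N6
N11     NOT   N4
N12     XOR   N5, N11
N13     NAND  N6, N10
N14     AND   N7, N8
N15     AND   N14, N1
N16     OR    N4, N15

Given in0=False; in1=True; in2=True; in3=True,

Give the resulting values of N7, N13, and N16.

N1 = in0 OR in1 = False OR True = True
N2 = in2 AND in1 = True AND True = True
N3 = N1 OR N2 = True OR True = True
N4 = NOT in3 = NOT True = False
N5 = N4 AND N2 AND in3 = False AND True AND True = False
N6 = N3 AND N1 = True AND True = True
N7 = N5 OR N4 = False OR False = False
N8 = N5 NAND in3 = False NAND True = True
N10 = N2 OR N6 = True OR True = True
N13 = N6 NAND N10 = True NAND True = False
N14 = N7 AND N8 = False AND True = False
N15 = N14 AND N1 = False AND True = False
N16 = N4 OR N15 = False OR False = False

N7 = False, N13 = False, N16 = False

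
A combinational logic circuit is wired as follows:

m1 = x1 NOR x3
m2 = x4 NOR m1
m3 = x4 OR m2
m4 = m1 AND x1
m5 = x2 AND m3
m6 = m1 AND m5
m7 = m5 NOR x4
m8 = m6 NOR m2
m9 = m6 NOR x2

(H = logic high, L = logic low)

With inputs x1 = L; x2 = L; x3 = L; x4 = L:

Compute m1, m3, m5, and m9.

m1 = x1 NOR x3 = L NOR L = H
m2 = x4 NOR m1 = L NOR H = L
m3 = x4 OR m2 = L OR L = L
m5 = x2 AND m3 = L AND L = L
m6 = m1 AND m5 = H AND L = L
m9 = m6 NOR x2 = L NOR L = H

m1 = H; m3 = L; m5 = L; m9 = H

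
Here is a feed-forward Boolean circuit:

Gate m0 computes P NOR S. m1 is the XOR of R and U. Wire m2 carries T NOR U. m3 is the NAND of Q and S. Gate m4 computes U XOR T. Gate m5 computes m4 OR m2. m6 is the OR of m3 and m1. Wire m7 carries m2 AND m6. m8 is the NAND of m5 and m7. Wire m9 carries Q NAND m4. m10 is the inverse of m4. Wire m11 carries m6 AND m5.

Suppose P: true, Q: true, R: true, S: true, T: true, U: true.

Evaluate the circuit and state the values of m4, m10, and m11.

m1 = R XOR U = true XOR true = false
m2 = T NOR U = true NOR true = false
m3 = Q NAND S = true NAND true = false
m4 = U XOR T = true XOR true = false
m5 = m4 OR m2 = false OR false = false
m6 = m3 OR m1 = false OR false = false
m10 = NOT m4 = NOT false = true
m11 = m6 AND m5 = false AND false = false

m4 = false; m10 = true; m11 = false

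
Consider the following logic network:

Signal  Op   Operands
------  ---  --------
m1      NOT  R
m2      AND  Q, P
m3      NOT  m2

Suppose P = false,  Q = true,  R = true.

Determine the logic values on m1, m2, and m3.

m1 = false, m2 = false, m3 = true

m1 = NOT R = NOT true = false
m2 = Q AND P = true AND false = false
m3 = NOT m2 = NOT false = true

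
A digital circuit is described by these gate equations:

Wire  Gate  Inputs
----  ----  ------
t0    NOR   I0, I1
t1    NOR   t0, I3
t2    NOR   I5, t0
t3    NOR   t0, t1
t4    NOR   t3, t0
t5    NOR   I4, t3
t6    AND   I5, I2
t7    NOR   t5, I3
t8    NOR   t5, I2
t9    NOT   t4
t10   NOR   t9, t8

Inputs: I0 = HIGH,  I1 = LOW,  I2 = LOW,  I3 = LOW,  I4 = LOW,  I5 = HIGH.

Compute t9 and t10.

t0 = I0 NOR I1 = HIGH NOR LOW = LOW
t1 = t0 NOR I3 = LOW NOR LOW = HIGH
t3 = t0 NOR t1 = LOW NOR HIGH = LOW
t4 = t3 NOR t0 = LOW NOR LOW = HIGH
t5 = I4 NOR t3 = LOW NOR LOW = HIGH
t8 = t5 NOR I2 = HIGH NOR LOW = LOW
t9 = NOT t4 = NOT HIGH = LOW
t10 = t9 NOR t8 = LOW NOR LOW = HIGH

t9 = LOW, t10 = HIGH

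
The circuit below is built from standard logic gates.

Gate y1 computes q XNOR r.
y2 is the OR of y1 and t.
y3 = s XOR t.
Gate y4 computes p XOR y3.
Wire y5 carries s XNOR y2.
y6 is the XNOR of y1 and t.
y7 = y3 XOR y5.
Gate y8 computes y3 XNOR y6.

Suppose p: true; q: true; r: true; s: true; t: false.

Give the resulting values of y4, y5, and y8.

y1 = q XNOR r = true XNOR true = true
y2 = y1 OR t = true OR false = true
y3 = s XOR t = true XOR false = true
y4 = p XOR y3 = true XOR true = false
y5 = s XNOR y2 = true XNOR true = true
y6 = y1 XNOR t = true XNOR false = false
y8 = y3 XNOR y6 = true XNOR false = false

y4 = false, y5 = true, y8 = false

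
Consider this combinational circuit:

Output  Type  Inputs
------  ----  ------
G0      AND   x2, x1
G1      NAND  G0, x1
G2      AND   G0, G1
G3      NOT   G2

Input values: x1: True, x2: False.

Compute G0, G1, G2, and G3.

G0 = False; G1 = True; G2 = False; G3 = True

G0 = x2 AND x1 = False AND True = False
G1 = G0 NAND x1 = False NAND True = True
G2 = G0 AND G1 = False AND True = False
G3 = NOT G2 = NOT False = True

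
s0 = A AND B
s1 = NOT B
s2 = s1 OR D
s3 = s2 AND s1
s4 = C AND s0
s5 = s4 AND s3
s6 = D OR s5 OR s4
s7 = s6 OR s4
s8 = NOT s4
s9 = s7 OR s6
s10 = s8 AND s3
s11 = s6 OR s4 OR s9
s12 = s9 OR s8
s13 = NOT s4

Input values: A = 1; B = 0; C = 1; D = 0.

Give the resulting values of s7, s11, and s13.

s7 = 0, s11 = 0, s13 = 1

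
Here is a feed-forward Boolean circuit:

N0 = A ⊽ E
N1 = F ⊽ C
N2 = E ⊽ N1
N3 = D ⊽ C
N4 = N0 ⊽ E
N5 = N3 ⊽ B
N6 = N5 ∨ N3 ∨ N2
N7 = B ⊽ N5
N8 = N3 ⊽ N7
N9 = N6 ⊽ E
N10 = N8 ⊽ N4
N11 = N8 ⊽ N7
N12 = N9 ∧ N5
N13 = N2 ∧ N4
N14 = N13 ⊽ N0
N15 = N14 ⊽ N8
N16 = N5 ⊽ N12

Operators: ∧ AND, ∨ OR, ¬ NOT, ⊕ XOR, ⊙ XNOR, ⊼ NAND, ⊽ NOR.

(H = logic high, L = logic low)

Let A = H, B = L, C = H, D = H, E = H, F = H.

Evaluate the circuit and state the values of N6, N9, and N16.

N1 = F NOR C = H NOR H = L
N2 = E NOR N1 = H NOR L = L
N3 = D NOR C = H NOR H = L
N5 = N3 NOR B = L NOR L = H
N6 = N5 OR N3 OR N2 = H OR L OR L = H
N9 = N6 NOR E = H NOR H = L
N12 = N9 AND N5 = L AND H = L
N16 = N5 NOR N12 = H NOR L = L

N6 = H; N9 = L; N16 = L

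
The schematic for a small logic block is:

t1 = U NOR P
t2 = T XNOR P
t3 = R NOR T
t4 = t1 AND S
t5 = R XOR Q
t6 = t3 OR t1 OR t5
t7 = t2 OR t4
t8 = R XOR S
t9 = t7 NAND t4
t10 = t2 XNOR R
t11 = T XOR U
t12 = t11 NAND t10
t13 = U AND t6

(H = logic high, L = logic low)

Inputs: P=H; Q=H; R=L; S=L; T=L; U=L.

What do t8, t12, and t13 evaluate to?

t8 = L, t12 = H, t13 = L

t1 = U NOR P = L NOR H = L
t2 = T XNOR P = L XNOR H = L
t3 = R NOR T = L NOR L = H
t5 = R XOR Q = L XOR H = H
t6 = t3 OR t1 OR t5 = H OR L OR H = H
t8 = R XOR S = L XOR L = L
t10 = t2 XNOR R = L XNOR L = H
t11 = T XOR U = L XOR L = L
t12 = t11 NAND t10 = L NAND H = H
t13 = U AND t6 = L AND H = L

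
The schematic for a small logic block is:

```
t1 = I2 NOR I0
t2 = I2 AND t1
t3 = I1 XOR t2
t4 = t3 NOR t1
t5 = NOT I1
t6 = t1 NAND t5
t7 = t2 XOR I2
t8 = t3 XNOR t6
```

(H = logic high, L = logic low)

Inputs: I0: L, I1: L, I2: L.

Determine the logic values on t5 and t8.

t1 = I2 NOR I0 = L NOR L = H
t2 = I2 AND t1 = L AND H = L
t3 = I1 XOR t2 = L XOR L = L
t5 = NOT I1 = NOT L = H
t6 = t1 NAND t5 = H NAND H = L
t8 = t3 XNOR t6 = L XNOR L = H

t5 = H, t8 = H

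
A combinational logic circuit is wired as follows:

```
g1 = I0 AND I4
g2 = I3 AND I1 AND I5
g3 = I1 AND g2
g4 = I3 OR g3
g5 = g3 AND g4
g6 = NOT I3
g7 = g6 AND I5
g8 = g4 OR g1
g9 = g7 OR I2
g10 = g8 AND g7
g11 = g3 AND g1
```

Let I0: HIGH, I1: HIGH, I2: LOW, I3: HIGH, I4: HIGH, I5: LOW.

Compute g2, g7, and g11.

g2 = LOW, g7 = LOW, g11 = LOW

g1 = I0 AND I4 = HIGH AND HIGH = HIGH
g2 = I3 AND I1 AND I5 = HIGH AND HIGH AND LOW = LOW
g3 = I1 AND g2 = HIGH AND LOW = LOW
g6 = NOT I3 = NOT HIGH = LOW
g7 = g6 AND I5 = LOW AND LOW = LOW
g11 = g3 AND g1 = LOW AND HIGH = LOW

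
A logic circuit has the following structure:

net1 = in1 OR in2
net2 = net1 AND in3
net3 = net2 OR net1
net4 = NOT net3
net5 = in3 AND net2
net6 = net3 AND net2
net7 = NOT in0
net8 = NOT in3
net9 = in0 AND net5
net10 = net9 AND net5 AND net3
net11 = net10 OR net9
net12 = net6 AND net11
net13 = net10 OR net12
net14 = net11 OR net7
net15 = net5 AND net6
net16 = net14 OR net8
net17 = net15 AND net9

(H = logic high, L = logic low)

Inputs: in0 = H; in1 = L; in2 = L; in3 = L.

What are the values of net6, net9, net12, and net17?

net1 = in1 OR in2 = L OR L = L
net2 = net1 AND in3 = L AND L = L
net3 = net2 OR net1 = L OR L = L
net5 = in3 AND net2 = L AND L = L
net6 = net3 AND net2 = L AND L = L
net9 = in0 AND net5 = H AND L = L
net10 = net9 AND net5 AND net3 = L AND L AND L = L
net11 = net10 OR net9 = L OR L = L
net12 = net6 AND net11 = L AND L = L
net15 = net5 AND net6 = L AND L = L
net17 = net15 AND net9 = L AND L = L

net6 = L, net9 = L, net12 = L, net17 = L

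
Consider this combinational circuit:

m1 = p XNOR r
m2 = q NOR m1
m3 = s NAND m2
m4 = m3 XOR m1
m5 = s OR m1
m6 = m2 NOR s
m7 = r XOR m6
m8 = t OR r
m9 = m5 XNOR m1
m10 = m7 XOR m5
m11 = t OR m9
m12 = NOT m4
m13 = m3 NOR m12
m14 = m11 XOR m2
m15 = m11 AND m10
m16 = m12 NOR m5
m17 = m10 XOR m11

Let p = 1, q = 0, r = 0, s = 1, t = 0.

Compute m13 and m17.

m13 = 0; m17 = 1

m1 = p XNOR r = 1 XNOR 0 = 0
m2 = q NOR m1 = 0 NOR 0 = 1
m3 = s NAND m2 = 1 NAND 1 = 0
m4 = m3 XOR m1 = 0 XOR 0 = 0
m5 = s OR m1 = 1 OR 0 = 1
m6 = m2 NOR s = 1 NOR 1 = 0
m7 = r XOR m6 = 0 XOR 0 = 0
m9 = m5 XNOR m1 = 1 XNOR 0 = 0
m10 = m7 XOR m5 = 0 XOR 1 = 1
m11 = t OR m9 = 0 OR 0 = 0
m12 = NOT m4 = NOT 0 = 1
m13 = m3 NOR m12 = 0 NOR 1 = 0
m17 = m10 XOR m11 = 1 XOR 0 = 1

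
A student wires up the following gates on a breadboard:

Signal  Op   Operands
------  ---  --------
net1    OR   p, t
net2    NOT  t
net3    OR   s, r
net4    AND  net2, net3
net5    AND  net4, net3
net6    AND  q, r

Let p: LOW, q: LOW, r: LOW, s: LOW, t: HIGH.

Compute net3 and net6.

net3 = LOW, net6 = LOW

net3 = s OR r = LOW OR LOW = LOW
net6 = q AND r = LOW AND LOW = LOW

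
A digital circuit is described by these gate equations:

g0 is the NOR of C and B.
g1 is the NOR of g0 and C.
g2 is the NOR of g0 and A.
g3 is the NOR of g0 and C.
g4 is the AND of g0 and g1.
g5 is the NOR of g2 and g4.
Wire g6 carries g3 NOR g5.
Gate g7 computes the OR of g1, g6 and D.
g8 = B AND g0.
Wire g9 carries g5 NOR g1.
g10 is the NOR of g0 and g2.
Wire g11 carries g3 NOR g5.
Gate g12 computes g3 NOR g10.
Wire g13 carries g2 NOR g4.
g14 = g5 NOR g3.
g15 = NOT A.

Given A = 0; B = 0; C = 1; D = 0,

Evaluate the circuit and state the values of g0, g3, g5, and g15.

g0 = C NOR B = 1 NOR 0 = 0
g1 = g0 NOR C = 0 NOR 1 = 0
g2 = g0 NOR A = 0 NOR 0 = 1
g3 = g0 NOR C = 0 NOR 1 = 0
g4 = g0 AND g1 = 0 AND 0 = 0
g5 = g2 NOR g4 = 1 NOR 0 = 0
g15 = NOT A = NOT 0 = 1

g0 = 0, g3 = 0, g5 = 0, g15 = 1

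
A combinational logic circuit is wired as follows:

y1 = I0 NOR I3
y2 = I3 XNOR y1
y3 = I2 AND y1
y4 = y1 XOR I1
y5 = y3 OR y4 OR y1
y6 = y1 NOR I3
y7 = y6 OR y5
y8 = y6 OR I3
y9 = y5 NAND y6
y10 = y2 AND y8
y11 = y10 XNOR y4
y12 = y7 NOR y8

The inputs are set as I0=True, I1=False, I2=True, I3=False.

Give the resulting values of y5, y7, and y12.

y1 = I0 NOR I3 = True NOR False = False
y3 = I2 AND y1 = True AND False = False
y4 = y1 XOR I1 = False XOR False = False
y5 = y3 OR y4 OR y1 = False OR False OR False = False
y6 = y1 NOR I3 = False NOR False = True
y7 = y6 OR y5 = True OR False = True
y8 = y6 OR I3 = True OR False = True
y12 = y7 NOR y8 = True NOR True = False

y5 = False, y7 = True, y12 = False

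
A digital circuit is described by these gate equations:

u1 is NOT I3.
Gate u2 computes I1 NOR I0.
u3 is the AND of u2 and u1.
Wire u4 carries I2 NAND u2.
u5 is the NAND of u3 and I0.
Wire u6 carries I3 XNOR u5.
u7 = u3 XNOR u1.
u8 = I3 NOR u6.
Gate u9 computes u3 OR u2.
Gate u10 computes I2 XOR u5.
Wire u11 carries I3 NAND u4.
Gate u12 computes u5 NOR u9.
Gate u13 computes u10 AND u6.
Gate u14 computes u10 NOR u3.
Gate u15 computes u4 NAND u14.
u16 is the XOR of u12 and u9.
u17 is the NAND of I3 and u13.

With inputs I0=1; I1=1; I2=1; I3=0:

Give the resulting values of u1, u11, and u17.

u1 = 1  u11 = 1  u17 = 1

u1 = NOT I3 = NOT 0 = 1
u2 = I1 NOR I0 = 1 NOR 1 = 0
u3 = u2 AND u1 = 0 AND 1 = 0
u4 = I2 NAND u2 = 1 NAND 0 = 1
u5 = u3 NAND I0 = 0 NAND 1 = 1
u6 = I3 XNOR u5 = 0 XNOR 1 = 0
u10 = I2 XOR u5 = 1 XOR 1 = 0
u11 = I3 NAND u4 = 0 NAND 1 = 1
u13 = u10 AND u6 = 0 AND 0 = 0
u17 = I3 NAND u13 = 0 NAND 0 = 1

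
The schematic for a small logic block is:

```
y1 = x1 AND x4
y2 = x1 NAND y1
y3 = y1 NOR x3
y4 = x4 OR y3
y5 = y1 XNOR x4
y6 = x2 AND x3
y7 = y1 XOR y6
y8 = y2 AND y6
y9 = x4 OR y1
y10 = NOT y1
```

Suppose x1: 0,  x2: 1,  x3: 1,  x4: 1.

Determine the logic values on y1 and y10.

y1 = 0; y10 = 1

y1 = x1 AND x4 = 0 AND 1 = 0
y10 = NOT y1 = NOT 0 = 1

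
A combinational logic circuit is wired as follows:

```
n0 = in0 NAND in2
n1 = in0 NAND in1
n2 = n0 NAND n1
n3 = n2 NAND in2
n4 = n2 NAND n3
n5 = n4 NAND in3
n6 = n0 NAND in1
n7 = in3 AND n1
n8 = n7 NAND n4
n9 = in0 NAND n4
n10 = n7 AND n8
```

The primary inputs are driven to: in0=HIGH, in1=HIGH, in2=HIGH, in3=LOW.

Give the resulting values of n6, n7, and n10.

n6 = HIGH; n7 = LOW; n10 = LOW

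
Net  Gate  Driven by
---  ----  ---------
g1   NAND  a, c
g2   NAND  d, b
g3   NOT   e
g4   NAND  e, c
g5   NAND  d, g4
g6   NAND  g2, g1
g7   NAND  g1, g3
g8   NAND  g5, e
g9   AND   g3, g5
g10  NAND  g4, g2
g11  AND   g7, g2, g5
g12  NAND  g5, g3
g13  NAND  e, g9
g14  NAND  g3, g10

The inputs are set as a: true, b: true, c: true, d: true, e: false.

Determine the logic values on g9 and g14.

g9 = false; g14 = false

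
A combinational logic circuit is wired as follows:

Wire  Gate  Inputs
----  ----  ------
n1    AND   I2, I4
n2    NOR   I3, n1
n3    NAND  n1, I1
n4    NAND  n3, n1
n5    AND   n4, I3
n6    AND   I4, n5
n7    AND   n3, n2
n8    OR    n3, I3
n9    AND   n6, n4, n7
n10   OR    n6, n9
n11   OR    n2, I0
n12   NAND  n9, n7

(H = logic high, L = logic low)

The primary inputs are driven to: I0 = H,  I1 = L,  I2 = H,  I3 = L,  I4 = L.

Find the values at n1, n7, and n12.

n1 = I2 AND I4 = H AND L = L
n2 = I3 NOR n1 = L NOR L = H
n3 = n1 NAND I1 = L NAND L = H
n4 = n3 NAND n1 = H NAND L = H
n5 = n4 AND I3 = H AND L = L
n6 = I4 AND n5 = L AND L = L
n7 = n3 AND n2 = H AND H = H
n9 = n6 AND n4 AND n7 = L AND H AND H = L
n12 = n9 NAND n7 = L NAND H = H

n1 = L  n7 = H  n12 = H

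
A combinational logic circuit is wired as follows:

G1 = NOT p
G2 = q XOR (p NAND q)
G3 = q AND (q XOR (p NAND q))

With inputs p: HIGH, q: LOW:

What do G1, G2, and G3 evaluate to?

G1 = LOW, G2 = HIGH, G3 = LOW

G1 = NOT HIGH = LOW
G2 = LOW XOR (HIGH NAND LOW) = HIGH
G3 = LOW AND (LOW XOR (HIGH NAND LOW)) = LOW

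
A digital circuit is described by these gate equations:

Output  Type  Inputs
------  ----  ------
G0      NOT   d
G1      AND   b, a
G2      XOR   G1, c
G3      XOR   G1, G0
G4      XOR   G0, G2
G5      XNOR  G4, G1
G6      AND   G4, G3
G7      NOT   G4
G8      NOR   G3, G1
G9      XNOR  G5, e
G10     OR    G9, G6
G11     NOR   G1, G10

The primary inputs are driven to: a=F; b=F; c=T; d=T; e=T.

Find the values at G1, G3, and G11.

G0 = NOT d = NOT T = F
G1 = b AND a = F AND F = F
G2 = G1 XOR c = F XOR T = T
G3 = G1 XOR G0 = F XOR F = F
G4 = G0 XOR G2 = F XOR T = T
G5 = G4 XNOR G1 = T XNOR F = F
G6 = G4 AND G3 = T AND F = F
G9 = G5 XNOR e = F XNOR T = F
G10 = G9 OR G6 = F OR F = F
G11 = G1 NOR G10 = F NOR F = T

G1 = F, G3 = F, G11 = T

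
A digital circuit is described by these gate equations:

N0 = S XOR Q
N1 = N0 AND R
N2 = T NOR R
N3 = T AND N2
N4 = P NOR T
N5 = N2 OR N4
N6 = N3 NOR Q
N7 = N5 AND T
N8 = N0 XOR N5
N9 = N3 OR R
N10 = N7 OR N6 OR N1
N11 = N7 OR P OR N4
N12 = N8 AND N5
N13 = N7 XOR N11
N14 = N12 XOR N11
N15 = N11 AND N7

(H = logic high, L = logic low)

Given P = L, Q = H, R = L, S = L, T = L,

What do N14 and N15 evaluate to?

N0 = S XOR Q = L XOR H = H
N2 = T NOR R = L NOR L = H
N4 = P NOR T = L NOR L = H
N5 = N2 OR N4 = H OR H = H
N7 = N5 AND T = H AND L = L
N8 = N0 XOR N5 = H XOR H = L
N11 = N7 OR P OR N4 = L OR L OR H = H
N12 = N8 AND N5 = L AND H = L
N14 = N12 XOR N11 = L XOR H = H
N15 = N11 AND N7 = H AND L = L

N14 = H  N15 = L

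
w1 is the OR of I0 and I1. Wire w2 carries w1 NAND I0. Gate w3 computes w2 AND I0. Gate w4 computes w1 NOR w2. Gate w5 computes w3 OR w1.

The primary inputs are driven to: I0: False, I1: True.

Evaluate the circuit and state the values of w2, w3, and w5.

w1 = I0 OR I1 = False OR True = True
w2 = w1 NAND I0 = True NAND False = True
w3 = w2 AND I0 = True AND False = False
w5 = w3 OR w1 = False OR True = True

w2 = True; w3 = False; w5 = True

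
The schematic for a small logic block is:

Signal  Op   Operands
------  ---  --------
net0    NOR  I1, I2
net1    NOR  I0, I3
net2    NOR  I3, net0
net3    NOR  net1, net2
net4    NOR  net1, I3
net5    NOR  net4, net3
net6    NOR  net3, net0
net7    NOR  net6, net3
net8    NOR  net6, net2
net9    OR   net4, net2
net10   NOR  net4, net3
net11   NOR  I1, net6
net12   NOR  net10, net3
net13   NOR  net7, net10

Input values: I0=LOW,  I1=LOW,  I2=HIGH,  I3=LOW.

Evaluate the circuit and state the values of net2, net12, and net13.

net2 = HIGH  net12 = LOW  net13 = LOW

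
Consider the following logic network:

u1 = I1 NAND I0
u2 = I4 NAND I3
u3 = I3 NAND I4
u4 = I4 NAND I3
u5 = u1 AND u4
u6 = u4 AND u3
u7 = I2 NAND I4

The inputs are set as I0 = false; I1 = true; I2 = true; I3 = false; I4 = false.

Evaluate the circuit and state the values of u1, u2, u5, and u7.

u1 = true, u2 = true, u5 = true, u7 = true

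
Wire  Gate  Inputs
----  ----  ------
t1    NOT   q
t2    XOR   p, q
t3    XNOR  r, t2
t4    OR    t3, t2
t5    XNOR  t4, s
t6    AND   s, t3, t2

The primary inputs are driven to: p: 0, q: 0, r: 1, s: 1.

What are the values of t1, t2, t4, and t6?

t1 = 1, t2 = 0, t4 = 0, t6 = 0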